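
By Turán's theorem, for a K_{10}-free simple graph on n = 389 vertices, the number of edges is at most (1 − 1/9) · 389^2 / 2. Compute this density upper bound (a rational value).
Turán density bound = (8/9) · 389^2/2 = 605284/9 ≈ 67253.7778

Turán's theorem: ex(n, K_{r+1}) is achieved by the complete r-partite Turán graph T(n, r) with parts as balanced as possible, and is at most (1 − 1/r) · n^2/2. For r = 9, n = 389: the density bound is (8/9) · 151321/2 = 605284/9 ≈ 67253.7778. The integer-valued extremum is e(T(389, 9)) = 67253, which is strictly less than the density bound 605284/9 since 9 ∤ 389 (the parts of T(389, 9) cannot all be equal).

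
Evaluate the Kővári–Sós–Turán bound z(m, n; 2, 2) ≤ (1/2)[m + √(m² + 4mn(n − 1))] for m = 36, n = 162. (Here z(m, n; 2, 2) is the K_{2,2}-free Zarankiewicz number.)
z(36, 162; 2, 2) ≤ (1/2)[36 + √(36² + 4·36·162·161)] = (1/2)[36 + √3757104] = 987.1625

Kővári–Sós–Turán: let r_1, ..., r_36 be the row sums and z = Σ r_i the total number of 1s. Each pair of columns can share at most one row with both entries 1 (else a 2×2 all-ones block appears), so Σ_i C(r_i, 2) ≤ C(162, 2) = 13041. By convexity Σ_i C(r_i, 2) ≥ 36·C(z/36, 2) = z(z − 36)/(2·36), giving z² − 36z − 36·162·161 ≤ 0 and hence z ≤ (1/2)[36 + √(1296 + 4·938952)] = (1/2)[36 + √3757104] ≈ (1/2)(36 + 1938.3251) = 987.1625.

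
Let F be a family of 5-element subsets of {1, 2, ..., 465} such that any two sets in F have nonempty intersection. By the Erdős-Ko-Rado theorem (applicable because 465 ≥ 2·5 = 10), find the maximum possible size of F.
max |F| = C(464, 4) = 1906472876

The Erdős-Ko-Rado theorem states: for n ≥ 2k, an intersecting family of k-subsets of an n-element set has size at most C(n − 1, k − 1), with equality for 'star' families {A ⊆ [n] : |A| = k, i ∈ A} (fix an element i). For n = 465, k = 5: C(464, 4) = 1906472876.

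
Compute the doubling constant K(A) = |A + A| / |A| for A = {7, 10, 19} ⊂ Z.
K = |A + A| / |A| = 6/3 = 2

Enumerate A + A = {a + b : a, b ∈ A}. With |A| = 3, there are |A|^2 = 9 ordered sum pairs; collecting distinct values, A + A = {14, 17, 20, 26, 29, 38}, so |A + A| = 6. Thus K = 6/3 = 2. For comparison, the minimum possible |A + A| over all 3-element sets is 2·3 − 1 = 5 (so min K = 5/3), attained only by arithmetic progressions.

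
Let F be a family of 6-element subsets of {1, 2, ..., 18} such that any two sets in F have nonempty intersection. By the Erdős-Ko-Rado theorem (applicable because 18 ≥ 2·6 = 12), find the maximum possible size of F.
max |F| = C(17, 5) = 6188

The Erdős-Ko-Rado theorem states: for n ≥ 2k, an intersecting family of k-subsets of an n-element set has size at most C(n − 1, k − 1), with equality for 'star' families {A ⊆ [n] : |A| = k, i ∈ A} (fix an element i). For n = 18, k = 6: C(17, 5) = 6188.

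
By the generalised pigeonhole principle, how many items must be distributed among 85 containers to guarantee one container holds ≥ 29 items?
n = (29 − 1)·85 + 1 = 2381

By the generalised pigeonhole principle, to guarantee some box contains ≥ r objects we need more than (r − 1) · k objects total. Threshold: n = (r − 1) · k + 1. With r = 29 and k = 85: n = 28 · 85 + 1 = 2380 + 1 = 2381. For n = 2380 = 28 · 85, we can put exactly 28 objects in every box, avoiding 29 in any single one — so 2381 is tight.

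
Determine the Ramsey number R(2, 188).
R(2, 188) = 188

R(2, k) = k for all k ≥ 2: in a 2-colouring of K_k, either some edge is red (a red K_2) or all edges are blue (a blue K_k). And K_{187} coloured all-blue has no blue K_188, so R(2, 188) > 187. Hence R(2, 188) = 188.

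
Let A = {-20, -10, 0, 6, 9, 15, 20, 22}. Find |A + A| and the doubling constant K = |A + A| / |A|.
K = |A + A| / |A| = 32/8 = 4

Enumerate A + A = {a + b : a, b ∈ A}. With |A| = 8, there are |A|^2 = 64 ordered sum pairs; collecting distinct values, A + A = {-40, -30, -20, -14, -11, -10, -5, -4, -1, 0, 2, 5, 6, 9, 10, 12, 15, 18, 20, 21, 22, 24, 26, 28, 29, 30, 31, 35, 37, 40, 42, 44}, so |A + A| = 32. Thus K = 32/8 = 4. For comparison, the minimum possible |A + A| over all 8-element sets is 2·8 − 1 = 15 (so min K = 15/8), attained only by arithmetic progressions.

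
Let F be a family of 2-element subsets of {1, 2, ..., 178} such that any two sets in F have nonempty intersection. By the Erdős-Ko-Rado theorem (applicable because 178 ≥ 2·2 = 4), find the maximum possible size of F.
max |F| = C(177, 1) = 177

Erdős-Ko-Rado (1961): when n ≥ 2k, max |F| = C(n−1, k−1). The bound is attained by the star {A : i ∈ A} for any fixed i ∈ [n]. Here C(178−1, 2−1) = C(177, 1) = 177.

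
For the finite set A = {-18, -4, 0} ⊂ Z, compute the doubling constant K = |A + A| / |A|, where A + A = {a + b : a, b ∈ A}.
K = |A + A| / |A| = 6/3 = 2

Enumerate A + A = {a + b : a, b ∈ A}. With |A| = 3, there are |A|^2 = 9 ordered sum pairs; collecting distinct values, A + A = {-36, -22, -18, -8, -4, 0}, so |A + A| = 6. Thus K = 6/3 = 2. For comparison, the minimum possible |A + A| over all 3-element sets is 2·3 − 1 = 5 (so min K = 5/3), attained only by arithmetic progressions.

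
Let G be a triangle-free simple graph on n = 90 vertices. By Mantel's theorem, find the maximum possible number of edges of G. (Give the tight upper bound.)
ex(90, K_3) = ⌊90^2/4⌋ = 2025

Mantel (1907): a triangle-free graph on n vertices has at most ⌊n^2/4⌋ edges, with equality for the complete bipartite graph K_{⌊n/2⌋, ⌈n/2⌉}. For n = 90: ⌊90^2/4⌋ = ⌊8100/4⌋ = 2025. The extremal graph is K_{45, 45}, which has 45·45 = 2025 edges.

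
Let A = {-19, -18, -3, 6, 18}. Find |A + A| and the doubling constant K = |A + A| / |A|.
K = |A + A| / |A| = 15/5 = 3

Enumerate A + A = {a + b : a, b ∈ A}. With |A| = 5, there are |A|^2 = 25 ordered sum pairs; collecting distinct values, A + A = {-38, -37, -36, -22, -21, -13, -12, -6, -1, 0, 3, 12, 15, 24, 36}, so |A + A| = 15. Thus K = 15/5 = 3. For comparison, the minimum possible |A + A| over all 5-element sets is 2·5 − 1 = 9 (so min K = 9/5), attained only by arithmetic progressions.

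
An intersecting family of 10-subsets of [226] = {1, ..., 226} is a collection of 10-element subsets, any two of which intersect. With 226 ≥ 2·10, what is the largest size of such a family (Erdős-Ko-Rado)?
max |F| = C(225, 9) = 3463383932908900

The Erdős-Ko-Rado theorem states: for n ≥ 2k, an intersecting family of k-subsets of an n-element set has size at most C(n − 1, k − 1), with equality for 'star' families {A ⊆ [n] : |A| = k, i ∈ A} (fix an element i). For n = 226, k = 10: C(225, 9) = 3463383932908900.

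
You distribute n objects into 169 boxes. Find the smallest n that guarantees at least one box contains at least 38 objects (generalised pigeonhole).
n = (38 − 1)·169 + 1 = 6254

By the generalised pigeonhole principle, to guarantee some box contains ≥ r objects we need more than (r − 1) · k objects total. Threshold: n = (r − 1) · k + 1. With r = 38 and k = 169: n = 37 · 169 + 1 = 6253 + 1 = 6254. For n = 6253 = 37 · 169, we can put exactly 37 objects in every box, avoiding 38 in any single one — so 6254 is tight.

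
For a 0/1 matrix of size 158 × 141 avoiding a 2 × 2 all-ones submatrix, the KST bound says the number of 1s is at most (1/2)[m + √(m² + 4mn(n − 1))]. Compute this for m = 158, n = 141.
z(158, 141; 2, 2) ≤ (1/2)[158 + √(158² + 4·158·141·140)] = (1/2)[158 + √12500644] = 1846.8125

Kővári–Sós–Turán: let r_1, ..., r_158 be the row sums and z = Σ r_i the total number of 1s. Each pair of columns can share at most one row with both entries 1 (else a 2×2 all-ones block appears), so Σ_i C(r_i, 2) ≤ C(141, 2) = 9870. By convexity Σ_i C(r_i, 2) ≥ 158·C(z/158, 2) = z(z − 158)/(2·158), giving z² − 158z − 158·141·140 ≤ 0 and hence z ≤ (1/2)[158 + √(24964 + 4·3118920)] = (1/2)[158 + √12500644] ≈ (1/2)(158 + 3535.625) = 1846.8125.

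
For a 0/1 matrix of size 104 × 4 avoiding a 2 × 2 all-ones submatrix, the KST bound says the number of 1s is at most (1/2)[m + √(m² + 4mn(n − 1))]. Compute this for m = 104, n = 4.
z(104, 4; 2, 2) ≤ (1/2)[104 + √(104² + 4·104·4·3)] = (1/2)[104 + √15808] = 114.8649

Kővári–Sós–Turán: let r_1, ..., r_104 be the row sums and z = Σ r_i the total number of 1s. Each pair of columns can share at most one row with both entries 1 (else a 2×2 all-ones block appears), so Σ_i C(r_i, 2) ≤ C(4, 2) = 6. By convexity Σ_i C(r_i, 2) ≥ 104·C(z/104, 2) = z(z − 104)/(2·104), giving z² − 104z − 104·4·3 ≤ 0 and hence z ≤ (1/2)[104 + √(10816 + 4·1248)] = (1/2)[104 + √15808] ≈ (1/2)(104 + 125.7299) = 114.8649.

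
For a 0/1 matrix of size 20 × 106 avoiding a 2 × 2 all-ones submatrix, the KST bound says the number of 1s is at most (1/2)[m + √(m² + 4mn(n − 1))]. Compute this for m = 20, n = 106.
z(20, 106; 2, 2) ≤ (1/2)[20 + √(20² + 4·20·106·105)] = (1/2)[20 + √890800] = 481.911

Kővári–Sós–Turán: let r_1, ..., r_20 be the row sums and z = Σ r_i the total number of 1s. Each pair of columns can share at most one row with both entries 1 (else a 2×2 all-ones block appears), so Σ_i C(r_i, 2) ≤ C(106, 2) = 5565. By convexity Σ_i C(r_i, 2) ≥ 20·C(z/20, 2) = z(z − 20)/(2·20), giving z² − 20z − 20·106·105 ≤ 0 and hence z ≤ (1/2)[20 + √(400 + 4·222600)] = (1/2)[20 + √890800] ≈ (1/2)(20 + 943.822) = 481.911.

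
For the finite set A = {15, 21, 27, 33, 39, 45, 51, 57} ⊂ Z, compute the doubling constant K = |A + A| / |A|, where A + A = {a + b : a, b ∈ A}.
K = |A + A| / |A| = 15/8

Enumerate A + A = {a + b : a, b ∈ A}. With |A| = 8, there are |A|^2 = 64 ordered sum pairs; collecting distinct values, A + A = {30, 36, 42, 48, 54, 60, 66, 72, 78, 84, 90, 96, 102, 108, 114}, so |A + A| = 15. Thus K = 15/8. Here |A + A| = 2|A| − 1 = 15, the minimum possible — so K = 15/8 is minimal, which holds iff A is an arithmetic progression.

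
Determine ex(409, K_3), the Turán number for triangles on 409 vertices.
ex(409, K_3) = ⌊409^2/4⌋ = 41820

Mantel (1907): a triangle-free graph on n vertices has at most ⌊n^2/4⌋ edges, with equality for the complete bipartite graph K_{⌊n/2⌋, ⌈n/2⌉}. For n = 409: ⌊409^2/4⌋ = ⌊167281/4⌋ = 41820. The extremal graph is K_{204, 205}, which has 204·205 = 41820 edges.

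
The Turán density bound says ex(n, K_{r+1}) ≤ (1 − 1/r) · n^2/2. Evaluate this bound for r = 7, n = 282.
Turán density bound = (6/7) · 282^2/2 = 238572/7 ≈ 34081.7143

Turán's theorem: ex(n, K_{r+1}) is achieved by the complete r-partite Turán graph T(n, r) with parts as balanced as possible, and is at most (1 − 1/r) · n^2/2. For r = 7, n = 282: the density bound is (6/7) · 79524/2 = 238572/7 ≈ 34081.7143. The integer-valued extremum is e(T(282, 7)) = 34081, which is strictly less than the density bound 238572/7 since 7 ∤ 282 (the parts of T(282, 7) cannot all be equal).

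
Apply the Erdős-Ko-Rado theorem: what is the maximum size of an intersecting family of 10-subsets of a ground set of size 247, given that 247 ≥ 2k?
max |F| = C(246, 9) = 7840662620493780

Erdős-Ko-Rado (1961): when n ≥ 2k, max |F| = C(n−1, k−1). The bound is attained by the star {A : i ∈ A} for any fixed i ∈ [n]. Here C(247−1, 10−1) = C(246, 9) = 7840662620493780.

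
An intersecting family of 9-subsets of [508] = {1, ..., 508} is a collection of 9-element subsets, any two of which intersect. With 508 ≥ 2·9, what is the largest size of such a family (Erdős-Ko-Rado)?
max |F| = C(507, 8) = 102432860235795375

The Erdős-Ko-Rado theorem states: for n ≥ 2k, an intersecting family of k-subsets of an n-element set has size at most C(n − 1, k − 1), with equality for 'star' families {A ⊆ [n] : |A| = k, i ∈ A} (fix an element i). For n = 508, k = 9: C(507, 8) = 102432860235795375.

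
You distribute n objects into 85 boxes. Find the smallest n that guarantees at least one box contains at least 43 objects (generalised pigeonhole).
n = (43 − 1)·85 + 1 = 3571

By the generalised pigeonhole principle, to guarantee some box contains ≥ r objects we need more than (r − 1) · k objects total. Threshold: n = (r − 1) · k + 1. With r = 43 and k = 85: n = 42 · 85 + 1 = 3570 + 1 = 3571. For n = 3570 = 42 · 85, we can put exactly 42 objects in every box, avoiding 43 in any single one — so 3571 is tight.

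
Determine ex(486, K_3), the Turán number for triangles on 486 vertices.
ex(486, K_3) = ⌊486^2/4⌋ = 59049

Mantel (1907): a triangle-free graph on n vertices has at most ⌊n^2/4⌋ edges, with equality for the complete bipartite graph K_{⌊n/2⌋, ⌈n/2⌉}. For n = 486: ⌊486^2/4⌋ = ⌊236196/4⌋ = 59049. The extremal graph is K_{243, 243}, which has 243·243 = 59049 edges.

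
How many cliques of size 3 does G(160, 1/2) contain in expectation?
E[# K_3] = C(160, 3) · (1/2)^C(3, 2) = 669920 / 2^3 = 83740

For each 3-subset S of vertices (there are C(160, 3) = 669920 such S), let X_S = 1 if S induces a K_3 (all C(3, 2) = 3 edges present). Then P(X_S = 1) = (1/2)^3 = 1/8. By linearity of expectation, E[# K_3] = C(160, 3) · (1/2)^3 = 669920 / 8 = 83740.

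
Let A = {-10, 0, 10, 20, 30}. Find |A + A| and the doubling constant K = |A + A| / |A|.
K = |A + A| / |A| = 9/5

Enumerate A + A = {a + b : a, b ∈ A}. With |A| = 5, there are |A|^2 = 25 ordered sum pairs; collecting distinct values, A + A = {-20, -10, 0, 10, 20, 30, 40, 50, 60}, so |A + A| = 9. Thus K = 9/5. Here |A + A| = 2|A| − 1 = 9, the minimum possible — so K = 9/5 is minimal, which holds iff A is an arithmetic progression.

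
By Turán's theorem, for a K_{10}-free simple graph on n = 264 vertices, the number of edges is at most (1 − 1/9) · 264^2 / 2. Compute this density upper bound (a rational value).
Turán density bound = (8/9) · 264^2/2 = 30976

Turán's theorem: ex(n, K_{r+1}) is achieved by the complete r-partite Turán graph T(n, r) with parts as balanced as possible, and is at most (1 − 1/r) · n^2/2. For r = 9, n = 264: the density bound is (8/9) · 69696/2 = 30976. The integer-valued extremum is e(T(264, 9)) = 30975, which is strictly less than the density bound 30976 since 9 ∤ 264 (the parts of T(264, 9) cannot all be equal).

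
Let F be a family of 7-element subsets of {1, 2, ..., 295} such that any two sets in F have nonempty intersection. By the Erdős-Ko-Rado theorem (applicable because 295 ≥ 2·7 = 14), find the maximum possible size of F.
max |F| = C(294, 6) = 852028526377

Erdős-Ko-Rado (1961): when n ≥ 2k, max |F| = C(n−1, k−1). The bound is attained by the star {A : i ∈ A} for any fixed i ∈ [n]. Here C(295−1, 7−1) = C(294, 6) = 852028526377.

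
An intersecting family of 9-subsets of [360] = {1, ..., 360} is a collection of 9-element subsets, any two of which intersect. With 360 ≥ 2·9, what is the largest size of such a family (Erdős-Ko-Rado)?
max |F| = C(359, 8) = 6325926619596364

The Erdős-Ko-Rado theorem states: for n ≥ 2k, an intersecting family of k-subsets of an n-element set has size at most C(n − 1, k − 1), with equality for 'star' families {A ⊆ [n] : |A| = k, i ∈ A} (fix an element i). For n = 360, k = 9: C(359, 8) = 6325926619596364.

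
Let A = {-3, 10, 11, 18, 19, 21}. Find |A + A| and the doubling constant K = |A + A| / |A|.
K = |A + A| / |A| = 20/6 = 10/3

Enumerate A + A = {a + b : a, b ∈ A}. With |A| = 6, there are |A|^2 = 36 ordered sum pairs; collecting distinct values, A + A = {-6, 7, 8, 15, 16, 18, 20, 21, 22, 28, 29, 30, 31, 32, 36, 37, 38, 39, 40, 42}, so |A + A| = 20. Thus K = 20/6 = 10/3. For comparison, the minimum possible |A + A| over all 6-element sets is 2·6 − 1 = 11 (so min K = 11/6), attained only by arithmetic progressions.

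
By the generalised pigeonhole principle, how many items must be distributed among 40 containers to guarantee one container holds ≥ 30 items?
n = (30 − 1)·40 + 1 = 1161

By the generalised pigeonhole principle, to guarantee some box contains ≥ r objects we need more than (r − 1) · k objects total. Threshold: n = (r − 1) · k + 1. With r = 30 and k = 40: n = 29 · 40 + 1 = 1160 + 1 = 1161. For n = 1160 = 29 · 40, we can put exactly 29 objects in every box, avoiding 30 in any single one — so 1161 is tight.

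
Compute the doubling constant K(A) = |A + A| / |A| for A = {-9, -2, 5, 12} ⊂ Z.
K = |A + A| / |A| = 7/4

Enumerate A + A = {a + b : a, b ∈ A}. With |A| = 4, there are |A|^2 = 16 ordered sum pairs; collecting distinct values, A + A = {-18, -11, -4, 3, 10, 17, 24}, so |A + A| = 7. Thus K = 7/4. Here |A + A| = 2|A| − 1 = 7, the minimum possible — so K = 7/4 is minimal, which holds iff A is an arithmetic progression.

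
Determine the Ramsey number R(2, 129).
R(2, 129) = 129

R(2, k) = k for all k ≥ 2: in a 2-colouring of K_k, either some edge is red (a red K_2) or all edges are blue (a blue K_k). And K_{128} coloured all-blue has no blue K_129, so R(2, 129) > 128. Hence R(2, 129) = 129.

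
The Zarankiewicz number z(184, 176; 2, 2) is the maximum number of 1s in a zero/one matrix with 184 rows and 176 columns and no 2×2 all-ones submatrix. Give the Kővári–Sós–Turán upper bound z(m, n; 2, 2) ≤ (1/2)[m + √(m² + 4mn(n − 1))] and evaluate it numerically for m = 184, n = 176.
z(184, 176; 2, 2) ≤ (1/2)[184 + √(184² + 4·184·176·175)] = (1/2)[184 + √22702656] = 2474.3652

Kővári–Sós–Turán: let r_1, ..., r_184 be the row sums and z = Σ r_i the total number of 1s. Each pair of columns can share at most one row with both entries 1 (else a 2×2 all-ones block appears), so Σ_i C(r_i, 2) ≤ C(176, 2) = 15400. By convexity Σ_i C(r_i, 2) ≥ 184·C(z/184, 2) = z(z − 184)/(2·184), giving z² − 184z − 184·176·175 ≤ 0 and hence z ≤ (1/2)[184 + √(33856 + 4·5667200)] = (1/2)[184 + √22702656] ≈ (1/2)(184 + 4764.7304) = 2474.3652.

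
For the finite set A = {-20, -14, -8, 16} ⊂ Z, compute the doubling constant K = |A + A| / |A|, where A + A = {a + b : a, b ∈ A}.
K = |A + A| / |A| = 9/4

Enumerate A + A = {a + b : a, b ∈ A}. With |A| = 4, there are |A|^2 = 16 ordered sum pairs; collecting distinct values, A + A = {-40, -34, -28, -22, -16, -4, 2, 8, 32}, so |A + A| = 9. Thus K = 9/4. For comparison, the minimum possible |A + A| over all 4-element sets is 2·4 − 1 = 7 (so min K = 7/4), attained only by arithmetic progressions.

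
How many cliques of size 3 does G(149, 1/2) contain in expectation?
E[# K_3] = C(149, 3) · (1/2)^C(3, 2) = 540274 / 2^3 = 270137/4 = 67534.25

For each 3-subset S of vertices (there are C(149, 3) = 540274 such S), let X_S = 1 if S induces a K_3 (all C(3, 2) = 3 edges present). Then P(X_S = 1) = (1/2)^3 = 1/8. By linearity of expectation, E[# K_3] = C(149, 3) · (1/2)^3 = 540274 / 8 = 270137/4 = 67534.25.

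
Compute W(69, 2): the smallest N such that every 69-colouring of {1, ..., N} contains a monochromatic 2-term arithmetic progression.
W(69, 2) = 69 + 1 = 70

A 2-term AP is any pair of integers, so a monochromatic 2-AP exists iff some colour is used at least twice. With 69 colours, the colouring i ↦ i on {1, ..., 69} uses each colour once, avoiding any monochromatic pair, so W(69, 2) > 69. For {1, ..., 70}, pigeonhole forces two integers of the same colour, which form a monochromatic 2-AP. Hence W(69, 2) = 70.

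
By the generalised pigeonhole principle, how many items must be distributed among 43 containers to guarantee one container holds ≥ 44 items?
n = (44 − 1)·43 + 1 = 1850

By the generalised pigeonhole principle, to guarantee some box contains ≥ r objects we need more than (r − 1) · k objects total. Threshold: n = (r − 1) · k + 1. With r = 44 and k = 43: n = 43 · 43 + 1 = 1849 + 1 = 1850. For n = 1849 = 43 · 43, we can put exactly 43 objects in every box, avoiding 44 in any single one — so 1850 is tight.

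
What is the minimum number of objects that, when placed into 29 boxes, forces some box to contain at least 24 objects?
n = (24 − 1)·29 + 1 = 668

By the generalised pigeonhole principle, to guarantee some box contains ≥ r objects we need more than (r − 1) · k objects total. Threshold: n = (r − 1) · k + 1. With r = 24 and k = 29: n = 23 · 29 + 1 = 667 + 1 = 668. For n = 667 = 23 · 29, we can put exactly 23 objects in every box, avoiding 24 in any single one — so 668 is tight.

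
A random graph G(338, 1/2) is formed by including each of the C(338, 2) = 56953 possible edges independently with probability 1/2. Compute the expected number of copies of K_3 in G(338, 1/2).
E[# K_3] = C(338, 3) · (1/2)^C(3, 2) = 6378736 / 2^3 = 797342

For each 3-subset S of vertices (there are C(338, 3) = 6378736 such S), let X_S = 1 if S induces a K_3 (all C(3, 2) = 3 edges present). Then P(X_S = 1) = (1/2)^3 = 1/8. By linearity of expectation, E[# K_3] = C(338, 3) · (1/2)^3 = 6378736 / 8 = 797342.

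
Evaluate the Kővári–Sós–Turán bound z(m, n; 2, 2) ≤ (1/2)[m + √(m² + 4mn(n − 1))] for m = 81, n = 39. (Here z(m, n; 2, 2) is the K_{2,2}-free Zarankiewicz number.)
z(81, 39; 2, 2) ≤ (1/2)[81 + √(81² + 4·81·39·38)] = (1/2)[81 + √486729] = 389.3298

Kővári–Sós–Turán: let r_1, ..., r_81 be the row sums and z = Σ r_i the total number of 1s. Each pair of columns can share at most one row with both entries 1 (else a 2×2 all-ones block appears), so Σ_i C(r_i, 2) ≤ C(39, 2) = 741. By convexity Σ_i C(r_i, 2) ≥ 81·C(z/81, 2) = z(z − 81)/(2·81), giving z² − 81z − 81·39·38 ≤ 0 and hence z ≤ (1/2)[81 + √(6561 + 4·120042)] = (1/2)[81 + √486729] ≈ (1/2)(81 + 697.6597) = 389.3298.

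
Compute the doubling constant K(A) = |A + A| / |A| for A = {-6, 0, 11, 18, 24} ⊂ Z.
K = |A + A| / |A| = 14/5

Enumerate A + A = {a + b : a, b ∈ A}. With |A| = 5, there are |A|^2 = 25 ordered sum pairs; collecting distinct values, A + A = {-12, -6, 0, 5, 11, 12, 18, 22, 24, 29, 35, 36, 42, 48}, so |A + A| = 14. Thus K = 14/5. For comparison, the minimum possible |A + A| over all 5-element sets is 2·5 − 1 = 9 (so min K = 9/5), attained only by arithmetic progressions.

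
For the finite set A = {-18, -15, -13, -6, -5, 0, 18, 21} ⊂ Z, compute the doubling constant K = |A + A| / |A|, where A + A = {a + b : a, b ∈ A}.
K = |A + A| / |A| = 33/8

Enumerate A + A = {a + b : a, b ∈ A}. With |A| = 8, there are |A|^2 = 64 ordered sum pairs; collecting distinct values, A + A = {-36, -33, -31, -30, -28, -26, -24, -23, -21, -20, -19, -18, -15, -13, -12, -11, -10, -6, -5, 0, 3, 5, 6, 8, 12, 13, 15, 16, 18, 21, 36, 39, 42}, so |A + A| = 33. Thus K = 33/8. For comparison, the minimum possible |A + A| over all 8-element sets is 2·8 − 1 = 15 (so min K = 15/8), attained only by arithmetic progressions.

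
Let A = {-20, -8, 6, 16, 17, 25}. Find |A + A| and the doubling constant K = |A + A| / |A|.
K = |A + A| / |A| = 21/6 = 7/2

Enumerate A + A = {a + b : a, b ∈ A}. With |A| = 6, there are |A|^2 = 36 ordered sum pairs; collecting distinct values, A + A = {-40, -28, -16, -14, -4, -3, -2, 5, 8, 9, 12, 17, 22, 23, 31, 32, 33, 34, 41, 42, 50}, so |A + A| = 21. Thus K = 21/6 = 7/2. For comparison, the minimum possible |A + A| over all 6-element sets is 2·6 − 1 = 11 (so min K = 11/6), attained only by arithmetic progressions.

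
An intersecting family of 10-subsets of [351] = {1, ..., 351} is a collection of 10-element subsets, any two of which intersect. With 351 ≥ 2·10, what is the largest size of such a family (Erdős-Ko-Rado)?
max |F| = C(350, 9) = 195800149788953150

Erdős-Ko-Rado (1961): when n ≥ 2k, max |F| = C(n−1, k−1). The bound is attained by the star {A : i ∈ A} for any fixed i ∈ [n]. Here C(351−1, 10−1) = C(350, 9) = 195800149788953150.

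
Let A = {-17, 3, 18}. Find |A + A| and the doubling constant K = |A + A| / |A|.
K = |A + A| / |A| = 6/3 = 2

Enumerate A + A = {a + b : a, b ∈ A}. With |A| = 3, there are |A|^2 = 9 ordered sum pairs; collecting distinct values, A + A = {-34, -14, 1, 6, 21, 36}, so |A + A| = 6. Thus K = 6/3 = 2. For comparison, the minimum possible |A + A| over all 3-element sets is 2·3 − 1 = 5 (so min K = 5/3), attained only by arithmetic progressions.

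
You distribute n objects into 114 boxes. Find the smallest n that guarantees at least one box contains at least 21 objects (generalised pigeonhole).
n = (21 − 1)·114 + 1 = 2281

By the generalised pigeonhole principle, to guarantee some box contains ≥ r objects we need more than (r − 1) · k objects total. Threshold: n = (r − 1) · k + 1. With r = 21 and k = 114: n = 20 · 114 + 1 = 2280 + 1 = 2281. For n = 2280 = 20 · 114, we can put exactly 20 objects in every box, avoiding 21 in any single one — so 2281 is tight.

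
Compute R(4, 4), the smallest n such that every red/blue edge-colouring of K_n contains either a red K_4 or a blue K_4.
R(4, 4) = 18

Lower bound: an explicit 2-colouring of K_{17} (typically a Paley-type or other structured construction) avoids a red K_4 and a blue K_4, showing R(4, 4) > 17.
Upper bound: the Erdős–Szekeres recurrence R(r, t') ≤ R(r−1, t') + R(r, t'−1) yields R(4, 4) ≤ 18.
Hence R(4, 4) = 18.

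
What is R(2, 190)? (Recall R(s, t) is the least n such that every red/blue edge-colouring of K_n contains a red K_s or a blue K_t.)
R(2, 190) = 190

R(2, k) = k for all k ≥ 2: in a 2-colouring of K_k, either some edge is red (a red K_2) or all edges are blue (a blue K_k). And K_{189} coloured all-blue has no blue K_190, so R(2, 190) > 189. Hence R(2, 190) = 190.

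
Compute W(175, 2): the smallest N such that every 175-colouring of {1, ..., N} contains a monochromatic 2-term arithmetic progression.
W(175, 2) = 175 + 1 = 176

A 2-term AP is any pair of integers, so a monochromatic 2-AP exists iff some colour is used at least twice. With 175 colours, the colouring i ↦ i on {1, ..., 175} uses each colour once, avoiding any monochromatic pair, so W(175, 2) > 175. For {1, ..., 176}, pigeonhole forces two integers of the same colour, which form a monochromatic 2-AP. Hence W(175, 2) = 176.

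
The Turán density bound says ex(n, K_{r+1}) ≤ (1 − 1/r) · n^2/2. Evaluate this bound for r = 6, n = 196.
Turán density bound = (5/6) · 196^2/2 = 48020/3 ≈ 16006.6667

Turán's theorem: ex(n, K_{r+1}) is achieved by the complete r-partite Turán graph T(n, r) with parts as balanced as possible, and is at most (1 − 1/r) · n^2/2. For r = 6, n = 196: the density bound is (5/6) · 38416/2 = 48020/3 ≈ 16006.6667. The integer-valued extremum is e(T(196, 6)) = 16006, which is strictly less than the density bound 48020/3 since 6 ∤ 196 (the parts of T(196, 6) cannot all be equal).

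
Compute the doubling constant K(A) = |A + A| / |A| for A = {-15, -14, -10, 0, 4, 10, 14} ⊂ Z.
K = |A + A| / |A| = 23/7

Enumerate A + A = {a + b : a, b ∈ A}. With |A| = 7, there are |A|^2 = 49 ordered sum pairs; collecting distinct values, A + A = {-30, -29, -28, -25, -24, -20, -15, -14, -11, -10, -6, -5, -4, -1, 0, 4, 8, 10, 14, 18, 20, 24, 28}, so |A + A| = 23. Thus K = 23/7. For comparison, the minimum possible |A + A| over all 7-element sets is 2·7 − 1 = 13 (so min K = 13/7), attained only by arithmetic progressions.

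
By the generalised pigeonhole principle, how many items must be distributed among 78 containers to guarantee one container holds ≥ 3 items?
n = (3 − 1)·78 + 1 = 157

By the generalised pigeonhole principle, to guarantee some box contains ≥ r objects we need more than (r − 1) · k objects total. Threshold: n = (r − 1) · k + 1. With r = 3 and k = 78: n = 2 · 78 + 1 = 156 + 1 = 157. For n = 156 = 2 · 78, we can put exactly 2 objects in every box, avoiding 3 in any single one — so 157 is tight.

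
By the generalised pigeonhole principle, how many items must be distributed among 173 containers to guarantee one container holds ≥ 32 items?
n = (32 − 1)·173 + 1 = 5364

By the generalised pigeonhole principle, to guarantee some box contains ≥ r objects we need more than (r − 1) · k objects total. Threshold: n = (r − 1) · k + 1. With r = 32 and k = 173: n = 31 · 173 + 1 = 5363 + 1 = 5364. For n = 5363 = 31 · 173, we can put exactly 31 objects in every box, avoiding 32 in any single one — so 5364 is tight.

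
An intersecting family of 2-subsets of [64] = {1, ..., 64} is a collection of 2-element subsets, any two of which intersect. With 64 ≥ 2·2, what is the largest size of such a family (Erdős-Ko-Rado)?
max |F| = C(63, 1) = 63

The Erdős-Ko-Rado theorem states: for n ≥ 2k, an intersecting family of k-subsets of an n-element set has size at most C(n − 1, k − 1), with equality for 'star' families {A ⊆ [n] : |A| = k, i ∈ A} (fix an element i). For n = 64, k = 2: C(63, 1) = 63.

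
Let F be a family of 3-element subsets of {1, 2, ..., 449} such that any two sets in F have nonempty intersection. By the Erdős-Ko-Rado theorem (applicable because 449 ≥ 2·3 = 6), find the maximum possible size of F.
max |F| = C(448, 2) = 100128

Erdős-Ko-Rado (1961): when n ≥ 2k, max |F| = C(n−1, k−1). The bound is attained by the star {A : i ∈ A} for any fixed i ∈ [n]. Here C(449−1, 3−1) = C(448, 2) = 100128.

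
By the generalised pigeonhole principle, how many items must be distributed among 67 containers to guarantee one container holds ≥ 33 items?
n = (33 − 1)·67 + 1 = 2145

By the generalised pigeonhole principle, to guarantee some box contains ≥ r objects we need more than (r − 1) · k objects total. Threshold: n = (r − 1) · k + 1. With r = 33 and k = 67: n = 32 · 67 + 1 = 2144 + 1 = 2145. For n = 2144 = 32 · 67, we can put exactly 32 objects in every box, avoiding 33 in any single one — so 2145 is tight.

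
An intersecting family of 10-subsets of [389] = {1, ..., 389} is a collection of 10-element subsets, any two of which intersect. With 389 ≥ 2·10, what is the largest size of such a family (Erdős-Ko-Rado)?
max |F| = C(388, 9) = 500183804382475840

The Erdős-Ko-Rado theorem states: for n ≥ 2k, an intersecting family of k-subsets of an n-element set has size at most C(n − 1, k − 1), with equality for 'star' families {A ⊆ [n] : |A| = k, i ∈ A} (fix an element i). For n = 389, k = 10: C(388, 9) = 500183804382475840.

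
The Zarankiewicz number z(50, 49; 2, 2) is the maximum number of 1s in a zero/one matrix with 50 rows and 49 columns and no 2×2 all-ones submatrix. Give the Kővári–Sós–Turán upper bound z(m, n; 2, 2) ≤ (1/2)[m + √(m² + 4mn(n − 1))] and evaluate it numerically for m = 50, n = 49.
z(50, 49; 2, 2) ≤ (1/2)[50 + √(50² + 4·50·49·48)] = (1/2)[50 + √472900] = 368.8386

Kővári–Sós–Turán: let r_1, ..., r_50 be the row sums and z = Σ r_i the total number of 1s. Each pair of columns can share at most one row with both entries 1 (else a 2×2 all-ones block appears), so Σ_i C(r_i, 2) ≤ C(49, 2) = 1176. By convexity Σ_i C(r_i, 2) ≥ 50·C(z/50, 2) = z(z − 50)/(2·50), giving z² − 50z − 50·49·48 ≤ 0 and hence z ≤ (1/2)[50 + √(2500 + 4·117600)] = (1/2)[50 + √472900] ≈ (1/2)(50 + 687.6772) = 368.8386.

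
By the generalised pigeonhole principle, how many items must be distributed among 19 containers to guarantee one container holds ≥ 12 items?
n = (12 − 1)·19 + 1 = 210

By the generalised pigeonhole principle, to guarantee some box contains ≥ r objects we need more than (r − 1) · k objects total. Threshold: n = (r − 1) · k + 1. With r = 12 and k = 19: n = 11 · 19 + 1 = 209 + 1 = 210. For n = 209 = 11 · 19, we can put exactly 11 objects in every box, avoiding 12 in any single one — so 210 is tight.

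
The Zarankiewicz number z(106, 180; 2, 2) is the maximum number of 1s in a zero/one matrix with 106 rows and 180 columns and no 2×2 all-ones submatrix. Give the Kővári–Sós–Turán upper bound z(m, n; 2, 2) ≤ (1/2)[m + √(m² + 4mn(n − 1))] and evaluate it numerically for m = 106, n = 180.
z(106, 180; 2, 2) ≤ (1/2)[106 + √(106² + 4·106·180·179)] = (1/2)[106 + √13672516] = 1901.8183

Kővári–Sós–Turán: let r_1, ..., r_106 be the row sums and z = Σ r_i the total number of 1s. Each pair of columns can share at most one row with both entries 1 (else a 2×2 all-ones block appears), so Σ_i C(r_i, 2) ≤ C(180, 2) = 16110. By convexity Σ_i C(r_i, 2) ≥ 106·C(z/106, 2) = z(z − 106)/(2·106), giving z² − 106z − 106·180·179 ≤ 0 and hence z ≤ (1/2)[106 + √(11236 + 4·3415320)] = (1/2)[106 + √13672516] ≈ (1/2)(106 + 3697.6365) = 1901.8183.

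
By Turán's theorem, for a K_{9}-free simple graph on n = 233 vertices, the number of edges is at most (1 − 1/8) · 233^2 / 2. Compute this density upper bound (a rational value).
Turán density bound = (7/8) · 233^2/2 = 380023/16 ≈ 23751.4375

Turán's theorem: ex(n, K_{r+1}) is achieved by the complete r-partite Turán graph T(n, r) with parts as balanced as possible, and is at most (1 − 1/r) · n^2/2. For r = 8, n = 233: the density bound is (7/8) · 54289/2 = 380023/16 ≈ 23751.4375. The integer-valued extremum is e(T(233, 8)) = 23751, which is strictly less than the density bound 380023/16 since 8 ∤ 233 (the parts of T(233, 8) cannot all be equal).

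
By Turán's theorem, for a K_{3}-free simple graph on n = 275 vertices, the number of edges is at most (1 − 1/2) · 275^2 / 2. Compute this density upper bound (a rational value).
Turán density bound = (1/2) · 275^2/2 = 75625/4 ≈ 18906.25

Turán's theorem: ex(n, K_{r+1}) is achieved by the complete r-partite Turán graph T(n, r) with parts as balanced as possible, and is at most (1 − 1/r) · n^2/2. For r = 2, n = 275: the density bound is (1/2) · 75625/2 = 75625/4 ≈ 18906.25. The integer-valued extremum is e(T(275, 2)) = 18906, which is strictly less than the density bound 75625/4 since 2 ∤ 275 (the parts of T(275, 2) cannot all be equal).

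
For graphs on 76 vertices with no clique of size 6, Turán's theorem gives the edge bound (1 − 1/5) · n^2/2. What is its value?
Turán density bound = (4/5) · 76^2/2 = 11552/5 ≈ 2310.4

Turán's theorem: ex(n, K_{r+1}) is achieved by the complete r-partite Turán graph T(n, r) with parts as balanced as possible, and is at most (1 − 1/r) · n^2/2. For r = 5, n = 76: the density bound is (4/5) · 5776/2 = 11552/5 ≈ 2310.4. The integer-valued extremum is e(T(76, 5)) = 2310, which is strictly less than the density bound 11552/5 since 5 ∤ 76 (the parts of T(76, 5) cannot all be equal).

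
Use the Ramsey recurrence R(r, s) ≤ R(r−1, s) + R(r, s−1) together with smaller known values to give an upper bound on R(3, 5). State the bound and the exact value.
R(3, 5) ≤ R(2, 5) + R(3, 4) = 5 + 9 = 14; exact value R(3, 5) = 14.

The Erdős–Szekeres recurrence R(r, s) ≤ R(r−1, s) + R(r, s−1) applied to (r, s) = (3, 5) gives
  R(3, 5) ≤ R(2, 5) + R(3, 4) = 5 + 9 = 14.
(Recall R(2, k) = k and R is symmetric.) Here the recurrence bound is tight: a matching lower-bound construction on K_{13} shows R(3, 5) > 13, so R(3, 5) = 14 exactly.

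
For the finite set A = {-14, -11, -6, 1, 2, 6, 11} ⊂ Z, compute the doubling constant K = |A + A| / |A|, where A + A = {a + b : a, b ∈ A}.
K = |A + A| / |A| = 24/7

Enumerate A + A = {a + b : a, b ∈ A}. With |A| = 7, there are |A|^2 = 49 ordered sum pairs; collecting distinct values, A + A = {-28, -25, -22, -20, -17, -13, -12, -10, -9, -8, -5, -4, -3, 0, 2, 3, 4, 5, 7, 8, 12, 13, 17, 22}, so |A + A| = 24. Thus K = 24/7. For comparison, the minimum possible |A + A| over all 7-element sets is 2·7 − 1 = 13 (so min K = 13/7), attained only by arithmetic progressions.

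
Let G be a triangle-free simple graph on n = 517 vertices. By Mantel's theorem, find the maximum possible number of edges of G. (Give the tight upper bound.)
ex(517, K_3) = ⌊517^2/4⌋ = 66822

Mantel (1907): a triangle-free graph on n vertices has at most ⌊n^2/4⌋ edges, with equality for the complete bipartite graph K_{⌊n/2⌋, ⌈n/2⌉}. For n = 517: ⌊517^2/4⌋ = ⌊267289/4⌋ = 66822. The extremal graph is K_{258, 259}, which has 258·259 = 66822 edges.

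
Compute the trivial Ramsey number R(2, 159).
R(2, 159) = 159

R(2, k) = k for all k ≥ 2: in a 2-colouring of K_k, either some edge is red (a red K_2) or all edges are blue (a blue K_k). And K_{158} coloured all-blue has no blue K_159, so R(2, 159) > 158. Hence R(2, 159) = 159.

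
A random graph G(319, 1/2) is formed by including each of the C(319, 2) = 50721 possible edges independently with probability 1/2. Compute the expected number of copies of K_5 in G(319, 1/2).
E[# K_5] = C(319, 5) · (1/2)^C(5, 2) = 26674326063 / 2^10 ≈ 26049146.545898

For each 5-subset S of vertices (there are C(319, 5) = 26674326063 such S), let X_S = 1 if S induces a K_5 (all C(5, 2) = 10 edges present). Then P(X_S = 1) = (1/2)^10 = 1/1024. By linearity of expectation, E[# K_5] = C(319, 5) · (1/2)^10 = 26674326063 / 1024 ≈ 26049146.545898.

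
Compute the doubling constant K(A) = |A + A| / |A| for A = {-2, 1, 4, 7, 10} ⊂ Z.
K = |A + A| / |A| = 9/5

Enumerate A + A = {a + b : a, b ∈ A}. With |A| = 5, there are |A|^2 = 25 ordered sum pairs; collecting distinct values, A + A = {-4, -1, 2, 5, 8, 11, 14, 17, 20}, so |A + A| = 9. Thus K = 9/5. Here |A + A| = 2|A| − 1 = 9, the minimum possible — so K = 9/5 is minimal, which holds iff A is an arithmetic progression.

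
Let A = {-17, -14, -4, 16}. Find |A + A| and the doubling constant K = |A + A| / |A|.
K = |A + A| / |A| = 10/4 = 5/2

Enumerate A + A = {a + b : a, b ∈ A}. With |A| = 4, there are |A|^2 = 16 ordered sum pairs; collecting distinct values, A + A = {-34, -31, -28, -21, -18, -8, -1, 2, 12, 32}, so |A + A| = 10. Thus K = 10/4 = 5/2. For comparison, the minimum possible |A + A| over all 4-element sets is 2·4 − 1 = 7 (so min K = 7/4), attained only by arithmetic progressions.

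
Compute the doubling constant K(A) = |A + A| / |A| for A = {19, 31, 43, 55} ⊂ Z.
K = |A + A| / |A| = 7/4

Enumerate A + A = {a + b : a, b ∈ A}. With |A| = 4, there are |A|^2 = 16 ordered sum pairs; collecting distinct values, A + A = {38, 50, 62, 74, 86, 98, 110}, so |A + A| = 7. Thus K = 7/4. Here |A + A| = 2|A| − 1 = 7, the minimum possible — so K = 7/4 is minimal, which holds iff A is an arithmetic progression.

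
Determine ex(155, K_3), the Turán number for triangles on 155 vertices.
ex(155, K_3) = ⌊155^2/4⌋ = 6006

Mantel (1907): a triangle-free graph on n vertices has at most ⌊n^2/4⌋ edges, with equality for the complete bipartite graph K_{⌊n/2⌋, ⌈n/2⌉}. For n = 155: ⌊155^2/4⌋ = ⌊24025/4⌋ = 6006. The extremal graph is K_{77, 78}, which has 77·78 = 6006 edges.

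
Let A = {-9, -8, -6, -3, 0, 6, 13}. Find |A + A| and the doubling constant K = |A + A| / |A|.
K = |A + A| / |A| = 23/7

Enumerate A + A = {a + b : a, b ∈ A}. With |A| = 7, there are |A|^2 = 49 ordered sum pairs; collecting distinct values, A + A = {-18, -17, -16, -15, -14, -12, -11, -9, -8, -6, -3, -2, 0, 3, 4, 5, 6, 7, 10, 12, 13, 19, 26}, so |A + A| = 23. Thus K = 23/7. For comparison, the minimum possible |A + A| over all 7-element sets is 2·7 − 1 = 13 (so min K = 13/7), attained only by arithmetic progressions.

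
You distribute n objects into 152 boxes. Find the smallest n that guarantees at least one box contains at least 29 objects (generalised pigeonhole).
n = (29 − 1)·152 + 1 = 4257

By the generalised pigeonhole principle, to guarantee some box contains ≥ r objects we need more than (r − 1) · k objects total. Threshold: n = (r − 1) · k + 1. With r = 29 and k = 152: n = 28 · 152 + 1 = 4256 + 1 = 4257. For n = 4256 = 28 · 152, we can put exactly 28 objects in every box, avoiding 29 in any single one — so 4257 is tight.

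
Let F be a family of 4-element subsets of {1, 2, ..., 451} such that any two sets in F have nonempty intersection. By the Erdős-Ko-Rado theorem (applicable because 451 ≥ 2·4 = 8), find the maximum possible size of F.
max |F| = C(450, 3) = 15086400

Erdős-Ko-Rado (1961): when n ≥ 2k, max |F| = C(n−1, k−1). The bound is attained by the star {A : i ∈ A} for any fixed i ∈ [n]. Here C(451−1, 4−1) = C(450, 3) = 15086400.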